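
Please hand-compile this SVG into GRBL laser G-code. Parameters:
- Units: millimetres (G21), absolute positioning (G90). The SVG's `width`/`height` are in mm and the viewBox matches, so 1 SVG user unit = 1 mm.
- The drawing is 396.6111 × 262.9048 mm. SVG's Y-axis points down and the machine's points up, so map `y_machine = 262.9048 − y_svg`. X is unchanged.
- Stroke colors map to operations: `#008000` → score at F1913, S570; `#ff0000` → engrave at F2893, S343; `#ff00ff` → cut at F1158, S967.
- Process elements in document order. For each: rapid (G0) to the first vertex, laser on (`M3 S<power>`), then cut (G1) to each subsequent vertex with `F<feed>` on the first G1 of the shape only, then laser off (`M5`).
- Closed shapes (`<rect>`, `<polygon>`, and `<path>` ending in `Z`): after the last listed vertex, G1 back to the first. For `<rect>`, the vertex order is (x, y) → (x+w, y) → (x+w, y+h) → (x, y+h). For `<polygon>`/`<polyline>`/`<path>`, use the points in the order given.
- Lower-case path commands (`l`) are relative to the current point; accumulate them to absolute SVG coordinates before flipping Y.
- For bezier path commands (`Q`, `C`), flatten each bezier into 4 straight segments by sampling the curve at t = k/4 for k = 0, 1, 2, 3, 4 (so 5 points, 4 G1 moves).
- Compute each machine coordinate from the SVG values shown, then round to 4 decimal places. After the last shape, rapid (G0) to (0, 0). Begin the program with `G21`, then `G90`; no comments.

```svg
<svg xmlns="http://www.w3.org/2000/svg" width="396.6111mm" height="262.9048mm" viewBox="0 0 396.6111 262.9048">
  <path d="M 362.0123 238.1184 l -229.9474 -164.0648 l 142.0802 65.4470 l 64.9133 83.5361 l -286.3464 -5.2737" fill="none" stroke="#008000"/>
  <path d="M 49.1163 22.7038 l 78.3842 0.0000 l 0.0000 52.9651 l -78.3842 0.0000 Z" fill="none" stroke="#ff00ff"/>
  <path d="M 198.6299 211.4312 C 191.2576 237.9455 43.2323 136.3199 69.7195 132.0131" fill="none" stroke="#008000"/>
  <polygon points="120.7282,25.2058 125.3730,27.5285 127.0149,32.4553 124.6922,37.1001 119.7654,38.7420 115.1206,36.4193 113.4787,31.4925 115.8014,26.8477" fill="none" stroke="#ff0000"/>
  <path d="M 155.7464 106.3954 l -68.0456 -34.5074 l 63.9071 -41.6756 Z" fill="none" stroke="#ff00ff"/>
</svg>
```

G21
G90
G0 X362.0123 Y24.7864
M3 S570
G1 X132.0649 Y188.8512 F1913
G1 X274.1451 Y123.4042
G1 X339.0584 Y39.8681
G1 X52.7120 Y45.1418
M5
G0 X49.1163 Y240.2010
M3 S967
G1 X127.5005 Y240.2010 F1158
G1 X127.5005 Y187.2359
G1 X49.1163 Y187.2359
G1 X49.1163 Y240.2010
M5
G0 X198.6299 Y51.4736
M3 S570
G1 X171.6527 Y52.0913 F1913
G1 X121.4774 Y79.6247
G1 X77.6507 Y112.9371
G1 X69.7195 Y130.8917
M5
G0 X120.7282 Y237.6990
M3 S343
G1 X125.3730 Y235.3763 F2893
G1 X127.0149 Y230.4495
G1 X124.6922 Y225.8047
G1 X119.7654 Y224.1628
G1 X115.1206 Y226.4855
G1 X113.4787 Y231.4123
G1 X115.8014 Y236.0571
G1 X120.7282 Y237.6990
M5
G0 X155.7464 Y156.5094
M3 S967
G1 X87.7008 Y191.0168 F1158
G1 X151.6079 Y232.6924
G1 X155.7464 Y156.5094
M5
G0 X0.0000 Y0.0000

1 u = 1 mm; y_m = 262.9048 − y.

[1] `<path>` open polyline, #008000→score S570 F1913: (362.0123,24.7864) → (132.0649,188.8512) → (274.1451,123.4042) → (339.0584,39.8681) → (52.7120,45.1418)

[2] `<path>` rectangle, #ff00ff→cut S967 F1158: (49.1163,240.2010) → (127.5005,240.2010) → (127.5005,187.2359) → (49.1163,187.2359) → (49.1163,240.2010) (closed)

[3] `<path>` cubic bezier, #008000→score S570 F1913: (198.6299,51.4736) → (171.6527,52.0913) → (121.4774,79.6247) → (77.6507,112.9371) → (69.7195,130.8917)

[4] `<polygon>` regular polygon, #ff0000→engrave S343 F2893: (120.7282,237.6990) → (125.3730,235.3763) → (127.0149,230.4495) → (124.6922,225.8047) → (119.7654,224.1628) → (115.1206,226.4855) → (113.4787,231.4123) → (115.8014,236.0571) → (120.7282,237.6990) (closed)

[5] `<path>` regular polygon, #ff00ff→cut S967 F1158: (155.7464,156.5094) → (87.7008,191.0168) → (151.6079,232.6924) → (155.7464,156.5094) (closed)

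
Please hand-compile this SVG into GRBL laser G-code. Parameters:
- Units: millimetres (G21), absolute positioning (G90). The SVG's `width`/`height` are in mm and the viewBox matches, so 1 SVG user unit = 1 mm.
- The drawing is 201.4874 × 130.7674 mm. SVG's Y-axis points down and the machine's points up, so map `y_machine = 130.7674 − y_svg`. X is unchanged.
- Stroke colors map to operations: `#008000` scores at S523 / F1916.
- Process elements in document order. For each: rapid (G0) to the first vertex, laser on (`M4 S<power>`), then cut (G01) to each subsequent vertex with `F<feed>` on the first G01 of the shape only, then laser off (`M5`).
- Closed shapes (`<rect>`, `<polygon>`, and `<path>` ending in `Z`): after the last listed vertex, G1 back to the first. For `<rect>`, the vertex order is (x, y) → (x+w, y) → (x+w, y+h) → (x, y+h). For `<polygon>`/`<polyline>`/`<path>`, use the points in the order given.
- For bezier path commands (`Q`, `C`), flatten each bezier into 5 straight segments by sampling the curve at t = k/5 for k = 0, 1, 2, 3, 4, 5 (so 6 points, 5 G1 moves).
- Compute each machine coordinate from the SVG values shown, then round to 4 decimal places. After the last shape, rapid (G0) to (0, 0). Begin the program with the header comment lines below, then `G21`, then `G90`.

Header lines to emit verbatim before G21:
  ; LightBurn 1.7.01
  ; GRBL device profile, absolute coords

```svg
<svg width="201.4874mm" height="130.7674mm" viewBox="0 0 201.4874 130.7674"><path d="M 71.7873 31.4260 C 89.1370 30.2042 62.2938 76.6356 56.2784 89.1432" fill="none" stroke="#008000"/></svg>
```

1 u = 1 mm; y_m = 130.7674 − y.

[1] `<path>` cubic bezier, #008000→score S523 F1916: (71.7873,99.3414) → (77.4141,95.0087) → (75.5557,83.1550) → (69.3329,67.6958) → (61.8668,52.5470) → (56.2784,41.6242)

; LightBurn 1.7.01
; GRBL device profile, absolute coords
G21
G90
G0 X71.7873 Y99.3414
M4 S523
G01 X77.4141 Y95.0087 F1916
G01 X75.5557 Y83.1550
G01 X69.3329 Y67.6958
G01 X61.8668 Y52.5470
G01 X56.2784 Y41.6242
M5
G0 X0.0000 Y0.0000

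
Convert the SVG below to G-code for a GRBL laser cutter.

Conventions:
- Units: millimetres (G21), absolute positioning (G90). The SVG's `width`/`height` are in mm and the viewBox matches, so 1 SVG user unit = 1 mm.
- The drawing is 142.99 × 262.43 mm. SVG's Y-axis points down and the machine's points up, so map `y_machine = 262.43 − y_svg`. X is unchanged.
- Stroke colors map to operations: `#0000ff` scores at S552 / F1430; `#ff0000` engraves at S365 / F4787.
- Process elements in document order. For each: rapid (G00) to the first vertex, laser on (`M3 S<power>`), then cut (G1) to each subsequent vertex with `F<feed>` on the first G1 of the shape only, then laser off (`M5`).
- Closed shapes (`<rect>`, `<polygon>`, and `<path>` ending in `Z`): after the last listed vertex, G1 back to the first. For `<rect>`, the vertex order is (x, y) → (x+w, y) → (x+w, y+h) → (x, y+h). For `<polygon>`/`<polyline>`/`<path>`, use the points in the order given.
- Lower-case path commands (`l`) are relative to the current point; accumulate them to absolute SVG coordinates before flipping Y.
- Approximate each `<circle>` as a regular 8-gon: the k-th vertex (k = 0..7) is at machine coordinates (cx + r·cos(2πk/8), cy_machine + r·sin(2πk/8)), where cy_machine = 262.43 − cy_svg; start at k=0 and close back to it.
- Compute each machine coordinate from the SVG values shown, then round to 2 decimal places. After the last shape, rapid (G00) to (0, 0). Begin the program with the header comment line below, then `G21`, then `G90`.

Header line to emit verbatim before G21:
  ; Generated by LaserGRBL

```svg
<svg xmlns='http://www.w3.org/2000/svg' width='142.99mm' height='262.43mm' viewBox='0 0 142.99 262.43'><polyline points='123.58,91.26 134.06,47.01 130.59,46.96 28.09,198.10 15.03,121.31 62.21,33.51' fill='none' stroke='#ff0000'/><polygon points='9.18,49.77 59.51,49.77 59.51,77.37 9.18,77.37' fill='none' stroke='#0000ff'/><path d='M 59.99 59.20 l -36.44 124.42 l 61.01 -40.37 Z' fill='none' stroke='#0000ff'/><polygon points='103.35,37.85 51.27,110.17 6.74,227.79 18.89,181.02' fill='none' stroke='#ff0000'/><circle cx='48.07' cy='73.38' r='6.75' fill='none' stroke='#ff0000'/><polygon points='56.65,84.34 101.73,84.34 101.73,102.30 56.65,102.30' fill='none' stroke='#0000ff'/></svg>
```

1 u = 1 mm; y_m = 262.43 − y.

[1] `<polyline>` open polyline, #ff0000→engrave S365 F4787: (123.58,171.17) → (134.06,215.42) → (130.59,215.47) → (28.09,64.33) → (15.03,141.12) → (62.21,228.92)

[2] `<polygon>` rectangle, #0000ff→score S552 F1430: (9.18,212.66) → (59.51,212.66) → (59.51,185.06) → (9.18,185.06) → (9.18,212.66) (closed)

[3] `<path>` closed polygon, #0000ff→score S552 F1430: (59.99,203.23) → (23.55,78.81) → (84.56,119.18) → (59.99,203.23) (closed)

[4] `<polygon>` closed polygon, #ff0000→engrave S365 F4787: (103.35,224.58) → (51.27,152.26) → (6.74,34.64) → (18.89,81.41) → (103.35,224.58) (closed)

[5] `<circle>` circle, #ff0000→engrave S365 F4787: (54.82,189.05) → (52.84,193.82) → (48.07,195.80) → (43.30,193.82) → (41.32,189.05) → (43.30,184.28) → (48.07,182.30) → (52.84,184.28) → (54.82,189.05) (closed)

[6] `<polygon>` rectangle, #0000ff→score S552 F1430: (56.65,178.09) → (101.73,178.09) → (101.73,160.13) → (56.65,160.13) → (56.65,178.09) (closed)

; Generated by LaserGRBL
G21
G90
G00 X123.58 Y171.17
M3 S365
G1 X134.06 Y215.42 F4787
G1 X130.59 Y215.47
G1 X28.09 Y64.33
G1 X15.03 Y141.12
G1 X62.21 Y228.92
M5
G00 X9.18 Y212.66
M3 S552
G1 X59.51 Y212.66 F1430
G1 X59.51 Y185.06
G1 X9.18 Y185.06
G1 X9.18 Y212.66
M5
G00 X59.99 Y203.23
M3 S552
G1 X23.55 Y78.81 F1430
G1 X84.56 Y119.18
G1 X59.99 Y203.23
M5
G00 X103.35 Y224.58
M3 S365
G1 X51.27 Y152.26 F4787
G1 X6.74 Y34.64
G1 X18.89 Y81.41
G1 X103.35 Y224.58
M5
G00 X54.82 Y189.05
M3 S365
G1 X52.84 Y193.82 F4787
G1 X48.07 Y195.80
G1 X43.30 Y193.82
G1 X41.32 Y189.05
G1 X43.30 Y184.28
G1 X48.07 Y182.30
G1 X52.84 Y184.28
G1 X54.82 Y189.05
M5
G00 X56.65 Y178.09
M3 S552
G1 X101.73 Y178.09 F1430
G1 X101.73 Y160.13
G1 X56.65 Y160.13
G1 X56.65 Y178.09
M5
G00 X0.00 Y0.00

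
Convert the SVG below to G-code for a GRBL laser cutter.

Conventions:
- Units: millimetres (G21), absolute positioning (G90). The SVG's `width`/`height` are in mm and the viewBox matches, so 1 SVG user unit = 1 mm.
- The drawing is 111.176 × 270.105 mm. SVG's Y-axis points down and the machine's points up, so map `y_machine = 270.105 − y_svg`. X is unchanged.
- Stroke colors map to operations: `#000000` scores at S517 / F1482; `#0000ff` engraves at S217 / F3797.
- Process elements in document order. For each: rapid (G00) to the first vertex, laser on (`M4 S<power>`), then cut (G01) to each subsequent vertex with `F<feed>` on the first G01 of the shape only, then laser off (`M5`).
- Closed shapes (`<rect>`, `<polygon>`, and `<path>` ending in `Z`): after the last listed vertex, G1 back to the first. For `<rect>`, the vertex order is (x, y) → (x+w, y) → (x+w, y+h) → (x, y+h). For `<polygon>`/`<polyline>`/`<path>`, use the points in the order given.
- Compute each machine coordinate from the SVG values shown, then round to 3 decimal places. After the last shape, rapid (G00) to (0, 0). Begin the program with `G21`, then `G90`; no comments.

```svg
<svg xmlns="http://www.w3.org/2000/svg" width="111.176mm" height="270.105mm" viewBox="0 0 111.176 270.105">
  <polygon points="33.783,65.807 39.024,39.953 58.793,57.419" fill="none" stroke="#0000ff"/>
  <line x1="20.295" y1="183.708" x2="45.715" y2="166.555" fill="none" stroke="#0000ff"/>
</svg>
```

G21
G90
G00 X33.783 Y204.298
M4 S217
G01 X39.024 Y230.152 F3797
G01 X58.793 Y212.686
G01 X33.783 Y204.298
M5
G00 X20.295 Y86.397
M4 S217
G01 X45.715 Y103.550 F3797
M5
G00 X0.000 Y0.000

Since the viewBox matches the mm dimensions, user units are millimetres directly. The only transform is the Y-flip y_m = 270.105 − y_svg.

Shape 1 is a regular polygon drawn with `<polygon>`. Its stroke #0000ff means engrave at S217, F3797. After flipping Y the toolpath is (33.783,204.298) → (39.024,230.152) → (58.793,212.686) → (33.783,204.298), returning to the start.

Shape 2 is a line segment drawn with `<line>`. Its stroke #0000ff means engrave at S217, F3797. After flipping Y the toolpath is (20.295,86.397) → (45.715,103.550).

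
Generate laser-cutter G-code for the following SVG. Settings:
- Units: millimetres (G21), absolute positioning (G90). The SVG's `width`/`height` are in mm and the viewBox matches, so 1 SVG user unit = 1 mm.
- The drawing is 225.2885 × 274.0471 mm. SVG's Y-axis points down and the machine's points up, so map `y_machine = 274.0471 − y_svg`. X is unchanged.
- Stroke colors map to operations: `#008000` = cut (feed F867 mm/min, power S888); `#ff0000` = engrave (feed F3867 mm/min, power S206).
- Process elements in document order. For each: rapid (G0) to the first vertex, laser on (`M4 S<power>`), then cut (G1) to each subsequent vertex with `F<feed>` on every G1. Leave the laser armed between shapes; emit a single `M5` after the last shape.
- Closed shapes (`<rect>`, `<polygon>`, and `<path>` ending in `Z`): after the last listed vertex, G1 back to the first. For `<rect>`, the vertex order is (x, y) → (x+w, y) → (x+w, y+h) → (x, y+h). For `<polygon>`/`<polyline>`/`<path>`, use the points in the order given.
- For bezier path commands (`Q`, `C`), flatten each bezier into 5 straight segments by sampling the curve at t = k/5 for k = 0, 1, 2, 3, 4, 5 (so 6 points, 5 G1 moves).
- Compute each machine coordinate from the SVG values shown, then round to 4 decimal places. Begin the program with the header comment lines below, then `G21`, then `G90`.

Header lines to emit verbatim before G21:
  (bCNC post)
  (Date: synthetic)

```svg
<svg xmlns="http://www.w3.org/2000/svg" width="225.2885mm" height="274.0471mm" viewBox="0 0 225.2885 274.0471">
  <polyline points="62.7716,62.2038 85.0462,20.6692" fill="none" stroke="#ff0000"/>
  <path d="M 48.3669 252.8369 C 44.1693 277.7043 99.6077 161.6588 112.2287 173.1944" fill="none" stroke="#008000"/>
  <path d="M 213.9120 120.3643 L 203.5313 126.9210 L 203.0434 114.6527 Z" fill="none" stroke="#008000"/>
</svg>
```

1 u = 1 mm; y_m = 274.0471 − y.

[1] `<polyline>` line segment, #ff0000→engrave S206 F3867: (62.7716,211.8433) → (85.0462,253.3779)

[2] `<path>` cubic bezier, #008000→cut S888 F867: (48.3669,21.2102) → (52.1850,21.0514) → (65.3980,41.8239) → (83.0882,70.6401) → (100.3376,94.6123) → (112.2287,100.8527)

[3] `<path>` regular polygon, #008000→cut S888 F867: (213.9120,153.6828) → (203.5313,147.1261) → (203.0434,159.3944) → (213.9120,153.6828) (closed)

(bCNC post)
(Date: synthetic)
G21
G90
G0 X62.7716 Y211.8433
M4 S206
G1 X85.0462 Y253.3779 F3867
G0 X48.3669 Y21.2102
M4 S888
G1 X52.1850 Y21.0514 F867
G1 X65.3980 Y41.8239 F867
G1 X83.0882 Y70.6401 F867
G1 X100.3376 Y94.6123 F867
G1 X112.2287 Y100.8527 F867
G0 X213.9120 Y153.6828
M4 S888
G1 X203.5313 Y147.1261 F867
G1 X203.0434 Y159.3944 F867
G1 X213.9120 Y153.6828 F867
M5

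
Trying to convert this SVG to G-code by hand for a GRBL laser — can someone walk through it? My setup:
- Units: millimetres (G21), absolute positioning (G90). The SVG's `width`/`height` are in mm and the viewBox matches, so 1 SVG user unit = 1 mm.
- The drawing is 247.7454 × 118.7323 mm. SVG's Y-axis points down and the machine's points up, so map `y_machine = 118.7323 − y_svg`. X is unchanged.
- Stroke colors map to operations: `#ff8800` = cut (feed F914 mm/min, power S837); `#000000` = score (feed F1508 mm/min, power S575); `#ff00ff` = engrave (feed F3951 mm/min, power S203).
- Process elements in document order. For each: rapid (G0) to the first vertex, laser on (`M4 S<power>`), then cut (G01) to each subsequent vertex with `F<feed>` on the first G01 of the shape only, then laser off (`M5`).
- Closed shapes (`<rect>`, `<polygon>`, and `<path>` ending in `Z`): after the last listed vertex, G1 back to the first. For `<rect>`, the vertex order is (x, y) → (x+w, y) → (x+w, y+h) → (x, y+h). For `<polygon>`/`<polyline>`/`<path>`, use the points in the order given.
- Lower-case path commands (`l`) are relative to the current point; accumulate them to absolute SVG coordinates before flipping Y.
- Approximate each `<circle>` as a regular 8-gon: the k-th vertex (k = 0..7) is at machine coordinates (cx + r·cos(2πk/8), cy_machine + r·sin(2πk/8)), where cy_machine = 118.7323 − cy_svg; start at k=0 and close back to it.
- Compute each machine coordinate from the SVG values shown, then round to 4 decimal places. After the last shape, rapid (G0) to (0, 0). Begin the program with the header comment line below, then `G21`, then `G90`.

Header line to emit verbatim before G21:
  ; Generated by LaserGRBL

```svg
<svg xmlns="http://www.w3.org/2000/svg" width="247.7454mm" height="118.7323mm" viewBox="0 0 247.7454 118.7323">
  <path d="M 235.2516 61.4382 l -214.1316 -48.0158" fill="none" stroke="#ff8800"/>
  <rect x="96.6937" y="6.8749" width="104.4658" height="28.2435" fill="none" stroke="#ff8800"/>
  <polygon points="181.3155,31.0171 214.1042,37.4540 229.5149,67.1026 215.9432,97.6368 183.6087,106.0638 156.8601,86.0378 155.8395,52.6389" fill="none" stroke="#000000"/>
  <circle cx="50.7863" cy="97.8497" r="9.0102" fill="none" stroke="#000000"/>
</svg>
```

1 u = 1 mm; y_m = 118.7323 − y.

[1] `<path>` line segment, #ff8800→cut S837 F914: (235.2516,57.2941) → (21.1200,105.3099)

[2] `<rect>` rectangle, #ff8800→cut S837 F914: (96.6937,111.8574) → (201.1595,111.8574) → (201.1595,83.6139) → (96.6937,83.6139) → (96.6937,111.8574) (closed)

[3] `<polygon>` regular polygon, #000000→score S575 F1508: (181.3155,87.7152) → (214.1042,81.2783) → (229.5149,51.6297) → (215.9432,21.0955) → (183.6087,12.6685) → (156.8601,32.6945) → (155.8395,66.0934) → (181.3155,87.7152) (closed)

[4] `<circle>` circle, #000000→score S575 F1508: (59.7965,20.8826) → (57.1575,27.2538) → (50.7863,29.8928) → (44.4151,27.2538) → (41.7761,20.8826) → (44.4151,14.5114) → (50.7863,11.8724) → (57.1575,14.5114) → (59.7965,20.8826) (closed)

; Generated by LaserGRBL
G21
G90
G0 X235.2516 Y57.2941
M4 S837
G01 X21.1200 Y105.3099 F914
M5
G0 X96.6937 Y111.8574
M4 S837
G01 X201.1595 Y111.8574 F914
G01 X201.1595 Y83.6139
G01 X96.6937 Y83.6139
G01 X96.6937 Y111.8574
M5
G0 X181.3155 Y87.7152
M4 S575
G01 X214.1042 Y81.2783 F1508
G01 X229.5149 Y51.6297
G01 X215.9432 Y21.0955
G01 X183.6087 Y12.6685
G01 X156.8601 Y32.6945
G01 X155.8395 Y66.0934
G01 X181.3155 Y87.7152
M5
G0 X59.7965 Y20.8826
M4 S575
G01 X57.1575 Y27.2538 F1508
G01 X50.7863 Y29.8928
G01 X44.4151 Y27.2538
G01 X41.7761 Y20.8826
G01 X44.4151 Y14.5114
G01 X50.7863 Y11.8724
G01 X57.1575 Y14.5114
G01 X59.7965 Y20.8826
M5
G0 X0.0000 Y0.0000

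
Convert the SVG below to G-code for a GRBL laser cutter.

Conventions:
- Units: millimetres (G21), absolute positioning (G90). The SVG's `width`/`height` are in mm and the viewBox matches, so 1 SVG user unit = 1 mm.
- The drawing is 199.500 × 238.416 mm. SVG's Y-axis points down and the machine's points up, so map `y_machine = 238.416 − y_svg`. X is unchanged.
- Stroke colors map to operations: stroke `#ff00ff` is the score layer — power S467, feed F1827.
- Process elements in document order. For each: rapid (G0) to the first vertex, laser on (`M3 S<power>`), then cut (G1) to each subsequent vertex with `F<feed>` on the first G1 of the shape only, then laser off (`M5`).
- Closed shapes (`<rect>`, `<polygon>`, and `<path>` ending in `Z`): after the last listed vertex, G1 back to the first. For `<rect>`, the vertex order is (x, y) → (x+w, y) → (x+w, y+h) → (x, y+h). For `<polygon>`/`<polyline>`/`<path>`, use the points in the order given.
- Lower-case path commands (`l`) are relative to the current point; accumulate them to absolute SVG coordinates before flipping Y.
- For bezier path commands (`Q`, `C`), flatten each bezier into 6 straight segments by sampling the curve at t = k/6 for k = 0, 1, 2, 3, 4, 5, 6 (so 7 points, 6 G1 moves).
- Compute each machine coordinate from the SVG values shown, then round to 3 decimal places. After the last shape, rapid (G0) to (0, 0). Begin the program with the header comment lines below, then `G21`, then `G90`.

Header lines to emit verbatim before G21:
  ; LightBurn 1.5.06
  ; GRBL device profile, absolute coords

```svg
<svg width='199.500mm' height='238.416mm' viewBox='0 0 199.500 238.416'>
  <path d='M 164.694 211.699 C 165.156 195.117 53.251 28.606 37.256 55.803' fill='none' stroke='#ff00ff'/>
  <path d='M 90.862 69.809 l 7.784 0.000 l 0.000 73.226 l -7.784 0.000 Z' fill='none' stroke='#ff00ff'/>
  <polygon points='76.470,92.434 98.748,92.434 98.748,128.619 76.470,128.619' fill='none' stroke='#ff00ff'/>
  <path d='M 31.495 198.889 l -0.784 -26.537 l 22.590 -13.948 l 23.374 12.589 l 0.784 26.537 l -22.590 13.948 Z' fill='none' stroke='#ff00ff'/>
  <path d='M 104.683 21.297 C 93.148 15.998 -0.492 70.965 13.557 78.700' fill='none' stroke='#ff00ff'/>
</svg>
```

viewBox `0 0 199.500 238.416` with mm width/height → 1 unit = 1 mm. Flip: y_m = 238.416 − y_svg.

**Shape 1** — `<path>` cubic bezier, stroke `#ff00ff` → score (S467, F1827). Control points (SVG): P0=(164.694,211.699), P1=(165.156,195.117), P2=(53.251,28.606), P3=(37.256,55.803); sampled at t=k/6. Machine vertices: (164.694,26.717) → (156.525,45.911) → (135.414,80.548) → (107.146,121.082) → (77.507,157.968) → (52.282,181.660) → (37.256,182.613). Open path.

**Shape 2** — `<path>` rectangle, stroke `#ff00ff` → score (S467, F1827). Machine vertices: (90.862,168.607) → (98.646,168.607) → (98.646,95.381) → (90.862,95.381) → (90.862,168.607). Closed: final G1 returns to the first vertex.

**Shape 3** — `<polygon>` rectangle, stroke `#ff00ff` → score (S467, F1827). Machine vertices: (76.470,145.982) → (98.748,145.982) → (98.748,109.797) → (76.470,109.797) → (76.470,145.982). Closed: final G1 returns to the first vertex.

**Shape 4** — `<path>` regular polygon, stroke `#ff00ff` → score (S467, F1827). Machine vertices: (31.495,39.527) → (30.711,66.064) → (53.301,80.012) → (76.675,67.423) → (77.459,40.886) → (54.869,26.938) → (31.495,39.527). Closed: final G1 returns to the first vertex.

**Shape 5** — `<path>` cubic bezier, stroke `#ff00ff` → score (S467, F1827). Control points (SVG): P0=(104.683,21.297), P1=(93.148,15.998), P2=(-0.492,70.965), P3=(13.557,78.700); sampled at t=k/6. Machine vertices: (104.683,217.119) → (92.952,215.244) → (72.809,206.311) → (49.526,193.305) → (28.375,179.214) → (14.628,167.022) → (13.557,159.716). Open path.

; LightBurn 1.5.06
; GRBL device profile, absolute coords
G21
G90
G0 X164.694 Y26.717
M3 S467
G1 X156.525 Y45.911 F1827
G1 X135.414 Y80.548
G1 X107.146 Y121.082
G1 X77.507 Y157.968
G1 X52.282 Y181.660
G1 X37.256 Y182.613
M5
G0 X90.862 Y168.607
M3 S467
G1 X98.646 Y168.607 F1827
G1 X98.646 Y95.381
G1 X90.862 Y95.381
G1 X90.862 Y168.607
M5
G0 X76.470 Y145.982
M3 S467
G1 X98.748 Y145.982 F1827
G1 X98.748 Y109.797
G1 X76.470 Y109.797
G1 X76.470 Y145.982
M5
G0 X31.495 Y39.527
M3 S467
G1 X30.711 Y66.064 F1827
G1 X53.301 Y80.012
G1 X76.675 Y67.423
G1 X77.459 Y40.886
G1 X54.869 Y26.938
G1 X31.495 Y39.527
M5
G0 X104.683 Y217.119
M3 S467
G1 X92.952 Y215.244 F1827
G1 X72.809 Y206.311
G1 X49.526 Y193.305
G1 X28.375 Y179.214
G1 X14.628 Y167.022
G1 X13.557 Y159.716
M5
G0 X0.000 Y0.000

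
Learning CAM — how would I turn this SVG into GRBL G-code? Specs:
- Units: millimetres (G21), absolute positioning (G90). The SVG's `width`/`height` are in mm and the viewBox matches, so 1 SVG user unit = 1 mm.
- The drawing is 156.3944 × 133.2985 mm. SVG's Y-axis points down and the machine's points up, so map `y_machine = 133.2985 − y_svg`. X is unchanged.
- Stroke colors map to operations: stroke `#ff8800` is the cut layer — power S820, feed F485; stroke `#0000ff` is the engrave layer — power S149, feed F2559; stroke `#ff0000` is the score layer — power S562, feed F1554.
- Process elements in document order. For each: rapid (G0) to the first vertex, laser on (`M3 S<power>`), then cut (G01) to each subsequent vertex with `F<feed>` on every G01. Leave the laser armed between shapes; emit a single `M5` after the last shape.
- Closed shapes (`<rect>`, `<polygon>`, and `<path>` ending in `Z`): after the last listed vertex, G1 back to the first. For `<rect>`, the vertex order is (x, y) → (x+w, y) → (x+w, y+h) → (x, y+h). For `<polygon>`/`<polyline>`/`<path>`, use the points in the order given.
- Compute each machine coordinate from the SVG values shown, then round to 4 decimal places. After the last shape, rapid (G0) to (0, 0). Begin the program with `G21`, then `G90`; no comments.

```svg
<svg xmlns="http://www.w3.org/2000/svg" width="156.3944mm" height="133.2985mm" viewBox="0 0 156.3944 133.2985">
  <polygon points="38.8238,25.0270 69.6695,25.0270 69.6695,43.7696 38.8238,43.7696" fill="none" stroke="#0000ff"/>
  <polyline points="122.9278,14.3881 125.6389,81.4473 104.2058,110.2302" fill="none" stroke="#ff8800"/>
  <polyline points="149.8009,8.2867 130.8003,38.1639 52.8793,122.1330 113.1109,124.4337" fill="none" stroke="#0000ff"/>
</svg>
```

G21
G90
G0 X38.8238 Y108.2715
M3 S149
G01 X69.6695 Y108.2715 F2559
G01 X69.6695 Y89.5289 F2559
G01 X38.8238 Y89.5289 F2559
G01 X38.8238 Y108.2715 F2559
G0 X122.9278 Y118.9104
M3 S820
G01 X125.6389 Y51.8512 F485
G01 X104.2058 Y23.0683 F485
G0 X149.8009 Y125.0118
M3 S149
G01 X130.8003 Y95.1346 F2559
G01 X52.8793 Y11.1655 F2559
G01 X113.1109 Y8.8648 F2559
M5
G0 X0.0000 Y0.0000

1 u = 1 mm; y_m = 133.2985 − y.

[1] `<polygon>` rectangle, #0000ff→engrave S149 F2559: (38.8238,108.2715) → (69.6695,108.2715) → (69.6695,89.5289) → (38.8238,89.5289) → (38.8238,108.2715) (closed)

[2] `<polyline>` open polyline, #ff8800→cut S820 F485: (122.9278,118.9104) → (125.6389,51.8512) → (104.2058,23.0683)

[3] `<polyline>` open polyline, #0000ff→engrave S149 F2559: (149.8009,125.0118) → (130.8003,95.1346) → (52.8793,11.1655) → (113.1109,8.8648)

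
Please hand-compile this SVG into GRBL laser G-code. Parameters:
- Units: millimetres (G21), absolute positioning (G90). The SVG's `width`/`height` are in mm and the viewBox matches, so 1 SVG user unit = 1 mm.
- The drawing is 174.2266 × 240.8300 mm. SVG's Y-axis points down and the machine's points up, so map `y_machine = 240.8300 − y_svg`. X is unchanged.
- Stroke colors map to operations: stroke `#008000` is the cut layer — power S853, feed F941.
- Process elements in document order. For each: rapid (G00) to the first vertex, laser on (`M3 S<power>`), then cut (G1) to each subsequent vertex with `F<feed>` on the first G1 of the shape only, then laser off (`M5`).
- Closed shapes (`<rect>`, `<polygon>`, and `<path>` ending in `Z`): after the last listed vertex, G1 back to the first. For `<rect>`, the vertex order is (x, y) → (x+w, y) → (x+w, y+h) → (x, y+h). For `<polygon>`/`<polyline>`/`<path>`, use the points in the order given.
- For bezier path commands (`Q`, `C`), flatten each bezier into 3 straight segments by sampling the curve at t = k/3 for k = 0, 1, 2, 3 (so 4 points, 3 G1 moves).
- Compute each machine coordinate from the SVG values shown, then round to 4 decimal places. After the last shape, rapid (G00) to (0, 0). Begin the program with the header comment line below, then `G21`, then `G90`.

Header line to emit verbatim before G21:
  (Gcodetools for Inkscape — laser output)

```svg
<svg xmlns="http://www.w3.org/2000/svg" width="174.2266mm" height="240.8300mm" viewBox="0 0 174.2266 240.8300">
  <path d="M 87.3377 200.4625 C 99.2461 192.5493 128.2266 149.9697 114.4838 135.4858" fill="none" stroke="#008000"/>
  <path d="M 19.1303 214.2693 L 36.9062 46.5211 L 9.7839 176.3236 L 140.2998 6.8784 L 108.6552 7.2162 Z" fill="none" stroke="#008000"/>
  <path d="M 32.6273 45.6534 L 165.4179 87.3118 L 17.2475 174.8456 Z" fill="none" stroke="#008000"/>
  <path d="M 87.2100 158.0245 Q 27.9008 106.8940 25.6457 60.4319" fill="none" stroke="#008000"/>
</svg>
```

Since the viewBox matches the mm dimensions, user units are millimetres directly. The only transform is the Y-flip y_m = 240.8300 − y_svg.

Shape 1 is a cubic bezier drawn with `<path>`. Its stroke #008000 means cut at S853, F941. After flipping Y the toolpath is (87.3377,40.3675) → (102.7222,57.5116) → (116.2001,83.8196) → (114.4838,105.3442).

Shape 2 is a closed polygon drawn with `<path>`. Its stroke #008000 means cut at S853, F941. After flipping Y the toolpath is (19.1303,26.5607) → (36.9062,194.3089) → (9.7839,64.5064) → (140.2998,233.9516) → (108.6552,233.6138) → (19.1303,26.5607), returning to the start.

Shape 3 is a closed polygon drawn with `<path>`. Its stroke #008000 means cut at S853, F941. After flipping Y the toolpath is (32.6273,195.1766) → (165.4179,153.5182) → (17.2475,65.9844) → (32.6273,195.1766), returning to the start.

Shape 4 is a quadratic bezier drawn with `<path>`. Its stroke #008000 means cut at S853, F941. After flipping Y the toolpath is (87.2100,82.8055) → (54.0099,116.3738) → (33.4884,148.9047) → (25.6457,180.3981).

(Gcodetools for Inkscape — laser output)
G21
G90
G00 X87.3377 Y40.3675
M3 S853
G1 X102.7222 Y57.5116 F941
G1 X116.2001 Y83.8196
G1 X114.4838 Y105.3442
M5
G00 X19.1303 Y26.5607
M3 S853
G1 X36.9062 Y194.3089 F941
G1 X9.7839 Y64.5064
G1 X140.2998 Y233.9516
G1 X108.6552 Y233.6138
G1 X19.1303 Y26.5607
M5
G00 X32.6273 Y195.1766
M3 S853
G1 X165.4179 Y153.5182 F941
G1 X17.2475 Y65.9844
G1 X32.6273 Y195.1766
M5
G00 X87.2100 Y82.8055
M3 S853
G1 X54.0099 Y116.3738 F941
G1 X33.4884 Y148.9047
G1 X25.6457 Y180.3981
M5
G00 X0.0000 Y0.0000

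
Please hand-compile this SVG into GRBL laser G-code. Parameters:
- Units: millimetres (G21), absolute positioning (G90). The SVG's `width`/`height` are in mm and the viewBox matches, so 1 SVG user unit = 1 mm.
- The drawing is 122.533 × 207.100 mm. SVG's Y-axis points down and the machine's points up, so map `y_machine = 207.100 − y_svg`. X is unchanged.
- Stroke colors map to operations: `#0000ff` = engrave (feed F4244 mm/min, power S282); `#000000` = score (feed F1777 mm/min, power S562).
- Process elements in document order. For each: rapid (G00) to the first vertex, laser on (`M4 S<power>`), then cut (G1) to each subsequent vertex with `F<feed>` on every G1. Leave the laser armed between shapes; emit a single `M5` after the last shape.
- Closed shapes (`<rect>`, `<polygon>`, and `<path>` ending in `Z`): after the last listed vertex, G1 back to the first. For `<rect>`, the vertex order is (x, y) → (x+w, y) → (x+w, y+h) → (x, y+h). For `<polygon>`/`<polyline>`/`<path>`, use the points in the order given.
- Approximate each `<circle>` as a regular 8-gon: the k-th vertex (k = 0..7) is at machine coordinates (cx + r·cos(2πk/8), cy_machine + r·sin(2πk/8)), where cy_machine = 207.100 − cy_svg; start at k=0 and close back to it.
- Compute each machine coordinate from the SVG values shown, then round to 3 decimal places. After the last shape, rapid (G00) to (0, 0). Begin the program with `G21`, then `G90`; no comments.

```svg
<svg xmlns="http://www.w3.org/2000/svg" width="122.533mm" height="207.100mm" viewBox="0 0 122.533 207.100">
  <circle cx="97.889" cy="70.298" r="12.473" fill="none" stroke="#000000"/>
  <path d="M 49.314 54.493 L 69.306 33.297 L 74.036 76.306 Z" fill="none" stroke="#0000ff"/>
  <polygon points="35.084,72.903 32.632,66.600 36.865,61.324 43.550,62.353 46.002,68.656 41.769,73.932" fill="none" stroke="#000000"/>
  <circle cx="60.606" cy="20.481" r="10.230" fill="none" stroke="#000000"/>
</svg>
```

Since the viewBox matches the mm dimensions, user units are millimetres directly. The only transform is the Y-flip y_m = 207.100 − y_svg.

Shape 1 is a circle drawn with `<circle>`. Its stroke #000000 means score at S562, F1777. After flipping Y the toolpath is (110.362,136.802) → (106.709,145.622) → (97.889,149.275) → (89.069,145.622) → (85.416,136.802) → (89.069,127.982) → (97.889,124.329) → (106.709,127.982) → (110.362,136.802), returning to the start.

Shape 2 is a closed polygon drawn with `<path>`. Its stroke #0000ff means engrave at S282, F4244. After flipping Y the toolpath is (49.314,152.607) → (69.306,173.803) → (74.036,130.794) → (49.314,152.607), returning to the start.

Shape 3 is a regular polygon drawn with `<polygon>`. Its stroke #000000 means score at S562, F1777. After flipping Y the toolpath is (35.084,134.197) → (32.632,140.500) → (36.865,145.776) → (43.550,144.747) → (46.002,138.444) → (41.769,133.168) → (35.084,134.197), returning to the start.

Shape 4 is a circle drawn with `<circle>`. Its stroke #000000 means score at S562, F1777. After flipping Y the toolpath is (70.836,186.619) → (67.840,193.853) → (60.606,196.849) → (53.372,193.853) → (50.376,186.619) → (53.372,179.385) → (60.606,176.389) → (67.840,179.385) → (70.836,186.619), returning to the start.

G21
G90
G00 X110.362 Y136.802
M4 S562
G1 X106.709 Y145.622 F1777
G1 X97.889 Y149.275 F1777
G1 X89.069 Y145.622 F1777
G1 X85.416 Y136.802 F1777
G1 X89.069 Y127.982 F1777
G1 X97.889 Y124.329 F1777
G1 X106.709 Y127.982 F1777
G1 X110.362 Y136.802 F1777
G00 X49.314 Y152.607
M4 S282
G1 X69.306 Y173.803 F4244
G1 X74.036 Y130.794 F4244
G1 X49.314 Y152.607 F4244
G00 X35.084 Y134.197
M4 S562
G1 X32.632 Y140.500 F1777
G1 X36.865 Y145.776 F1777
G1 X43.550 Y144.747 F1777
G1 X46.002 Y138.444 F1777
G1 X41.769 Y133.168 F1777
G1 X35.084 Y134.197 F1777
G00 X70.836 Y186.619
M4 S562
G1 X67.840 Y193.853 F1777
G1 X60.606 Y196.849 F1777
G1 X53.372 Y193.853 F1777
G1 X50.376 Y186.619 F1777
G1 X53.372 Y179.385 F1777
G1 X60.606 Y176.389 F1777
G1 X67.840 Y179.385 F1777
G1 X70.836 Y186.619 F1777
M5
G00 X0.000 Y0.000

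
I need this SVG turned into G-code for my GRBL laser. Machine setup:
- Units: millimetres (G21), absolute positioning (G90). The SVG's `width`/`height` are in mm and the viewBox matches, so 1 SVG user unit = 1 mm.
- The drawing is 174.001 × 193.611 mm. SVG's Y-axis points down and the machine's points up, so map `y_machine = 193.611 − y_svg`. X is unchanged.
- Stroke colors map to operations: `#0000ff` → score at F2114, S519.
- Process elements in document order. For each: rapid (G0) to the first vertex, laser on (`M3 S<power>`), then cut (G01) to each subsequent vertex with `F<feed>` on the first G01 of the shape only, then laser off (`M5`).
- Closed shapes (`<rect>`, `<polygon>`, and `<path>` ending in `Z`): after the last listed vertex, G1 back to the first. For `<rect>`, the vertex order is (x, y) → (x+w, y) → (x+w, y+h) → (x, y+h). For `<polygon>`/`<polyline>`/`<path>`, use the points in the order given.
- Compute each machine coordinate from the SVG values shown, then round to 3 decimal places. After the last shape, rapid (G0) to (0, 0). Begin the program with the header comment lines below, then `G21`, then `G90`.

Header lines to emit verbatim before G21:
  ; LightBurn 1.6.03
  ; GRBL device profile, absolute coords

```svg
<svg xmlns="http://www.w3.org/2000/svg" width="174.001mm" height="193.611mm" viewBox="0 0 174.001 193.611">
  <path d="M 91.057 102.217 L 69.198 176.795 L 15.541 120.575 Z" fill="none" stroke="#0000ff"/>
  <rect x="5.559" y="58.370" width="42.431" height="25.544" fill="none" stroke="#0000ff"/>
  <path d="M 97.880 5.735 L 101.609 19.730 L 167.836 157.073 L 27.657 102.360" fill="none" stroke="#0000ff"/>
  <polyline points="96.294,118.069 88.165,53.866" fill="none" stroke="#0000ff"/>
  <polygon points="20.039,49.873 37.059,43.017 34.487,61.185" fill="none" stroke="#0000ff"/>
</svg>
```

Since the viewBox matches the mm dimensions, user units are millimetres directly. The only transform is the Y-flip y_m = 193.611 − y_svg.

Shape 1 is a regular polygon drawn with `<path>`. Its stroke #0000ff means score at S519, F2114. After flipping Y the toolpath is (91.057,91.394) → (69.198,16.816) → (15.541,73.036) → (91.057,91.394), returning to the start.

Shape 2 is a rectangle drawn with `<rect>`. Its stroke #0000ff means score at S519, F2114. After flipping Y the toolpath is (5.559,135.241) → (47.990,135.241) → (47.990,109.697) → (5.559,109.697) → (5.559,135.241), returning to the start.

Shape 3 is a open polyline drawn with `<path>`. Its stroke #0000ff means score at S519, F2114. After flipping Y the toolpath is (97.880,187.876) → (101.609,173.881) → (167.836,36.538) → (27.657,91.251).

Shape 4 is a line segment drawn with `<polyline>`. Its stroke #0000ff means score at S519, F2114. After flipping Y the toolpath is (96.294,75.542) → (88.165,139.745).

Shape 5 is a regular polygon drawn with `<polygon>`. Its stroke #0000ff means score at S519, F2114. After flipping Y the toolpath is (20.039,143.738) → (37.059,150.594) → (34.487,132.426) → (20.039,143.738), returning to the start.

; LightBurn 1.6.03
; GRBL device profile, absolute coords
G21
G90
G0 X91.057 Y91.394
M3 S519
G01 X69.198 Y16.816 F2114
G01 X15.541 Y73.036
G01 X91.057 Y91.394
M5
G0 X5.559 Y135.241
M3 S519
G01 X47.990 Y135.241 F2114
G01 X47.990 Y109.697
G01 X5.559 Y109.697
G01 X5.559 Y135.241
M5
G0 X97.880 Y187.876
M3 S519
G01 X101.609 Y173.881 F2114
G01 X167.836 Y36.538
G01 X27.657 Y91.251
M5
G0 X96.294 Y75.542
M3 S519
G01 X88.165 Y139.745 F2114
M5
G0 X20.039 Y143.738
M3 S519
G01 X37.059 Y150.594 F2114
G01 X34.487 Y132.426
G01 X20.039 Y143.738
M5
G0 X0.000 Y0.000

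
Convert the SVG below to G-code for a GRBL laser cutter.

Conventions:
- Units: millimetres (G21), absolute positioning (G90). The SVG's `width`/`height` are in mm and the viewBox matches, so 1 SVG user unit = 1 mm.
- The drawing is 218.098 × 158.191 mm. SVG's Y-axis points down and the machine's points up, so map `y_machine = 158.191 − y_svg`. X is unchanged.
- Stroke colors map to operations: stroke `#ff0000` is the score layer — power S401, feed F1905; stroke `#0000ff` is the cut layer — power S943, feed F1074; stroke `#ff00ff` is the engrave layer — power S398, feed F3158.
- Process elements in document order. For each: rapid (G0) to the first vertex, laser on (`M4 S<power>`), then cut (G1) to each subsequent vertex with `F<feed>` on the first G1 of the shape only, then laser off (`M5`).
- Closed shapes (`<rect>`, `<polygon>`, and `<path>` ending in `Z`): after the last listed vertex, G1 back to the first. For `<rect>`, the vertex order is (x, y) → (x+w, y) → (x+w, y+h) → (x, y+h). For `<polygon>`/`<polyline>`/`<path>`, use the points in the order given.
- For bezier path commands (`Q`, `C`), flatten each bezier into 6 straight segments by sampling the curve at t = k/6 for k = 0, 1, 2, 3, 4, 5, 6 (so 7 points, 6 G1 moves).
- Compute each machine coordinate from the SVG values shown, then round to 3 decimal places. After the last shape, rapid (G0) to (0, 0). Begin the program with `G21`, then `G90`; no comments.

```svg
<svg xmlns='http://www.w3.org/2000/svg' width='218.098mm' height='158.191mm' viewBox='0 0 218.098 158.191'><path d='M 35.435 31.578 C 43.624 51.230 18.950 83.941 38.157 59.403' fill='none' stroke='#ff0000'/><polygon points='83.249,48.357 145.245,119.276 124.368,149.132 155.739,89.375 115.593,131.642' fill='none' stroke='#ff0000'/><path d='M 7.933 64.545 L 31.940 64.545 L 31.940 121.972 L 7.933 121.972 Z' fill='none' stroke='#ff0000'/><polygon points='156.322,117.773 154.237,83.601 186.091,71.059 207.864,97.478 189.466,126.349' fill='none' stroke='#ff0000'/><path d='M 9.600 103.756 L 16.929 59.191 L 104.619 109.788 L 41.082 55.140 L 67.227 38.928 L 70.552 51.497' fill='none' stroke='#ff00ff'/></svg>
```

1 u = 1 mm; y_m = 158.191 − y.

[1] `<path>` cubic bezier, #ff0000→score S401 F1905: (35.435,126.613) → (37.146,116.024) → (35.512,105.212) → (32.664,96.129) → (30.735,90.729) → (31.855,90.964) → (38.157,98.788)

[2] `<polygon>` closed polygon, #ff0000→score S401 F1905: (83.249,109.834) → (145.245,38.915) → (124.368,9.059) → (155.739,68.816) → (115.593,26.549) → (83.249,109.834) (closed)

[3] `<path>` rectangle, #ff0000→score S401 F1905: (7.933,93.646) → (31.940,93.646) → (31.940,36.219) → (7.933,36.219) → (7.933,93.646) (closed)

[4] `<polygon>` regular polygon, #ff0000→score S401 F1905: (156.322,40.418) → (154.237,74.590) → (186.091,87.132) → (207.864,60.713) → (189.466,31.842) → (156.322,40.418) (closed)

[5] `<path>` open polyline, #ff00ff→engrave S398 F3158: (9.600,54.435) → (16.929,99.000) → (104.619,48.403) → (41.082,103.051) → (67.227,119.263) → (70.552,106.694)

G21
G90
G0 X35.435 Y126.613
M4 S401
G1 X37.146 Y116.024 F1905
G1 X35.512 Y105.212
G1 X32.664 Y96.129
G1 X30.735 Y90.729
G1 X31.855 Y90.964
G1 X38.157 Y98.788
M5
G0 X83.249 Y109.834
M4 S401
G1 X145.245 Y38.915 F1905
G1 X124.368 Y9.059
G1 X155.739 Y68.816
G1 X115.593 Y26.549
G1 X83.249 Y109.834
M5
G0 X7.933 Y93.646
M4 S401
G1 X31.940 Y93.646 F1905
G1 X31.940 Y36.219
G1 X7.933 Y36.219
G1 X7.933 Y93.646
M5
G0 X156.322 Y40.418
M4 S401
G1 X154.237 Y74.590 F1905
G1 X186.091 Y87.132
G1 X207.864 Y60.713
G1 X189.466 Y31.842
G1 X156.322 Y40.418
M5
G0 X9.600 Y54.435
M4 S398
G1 X16.929 Y99.000 F3158
G1 X104.619 Y48.403
G1 X41.082 Y103.051
G1 X67.227 Y119.263
G1 X70.552 Y106.694
M5
G0 X0.000 Y0.000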